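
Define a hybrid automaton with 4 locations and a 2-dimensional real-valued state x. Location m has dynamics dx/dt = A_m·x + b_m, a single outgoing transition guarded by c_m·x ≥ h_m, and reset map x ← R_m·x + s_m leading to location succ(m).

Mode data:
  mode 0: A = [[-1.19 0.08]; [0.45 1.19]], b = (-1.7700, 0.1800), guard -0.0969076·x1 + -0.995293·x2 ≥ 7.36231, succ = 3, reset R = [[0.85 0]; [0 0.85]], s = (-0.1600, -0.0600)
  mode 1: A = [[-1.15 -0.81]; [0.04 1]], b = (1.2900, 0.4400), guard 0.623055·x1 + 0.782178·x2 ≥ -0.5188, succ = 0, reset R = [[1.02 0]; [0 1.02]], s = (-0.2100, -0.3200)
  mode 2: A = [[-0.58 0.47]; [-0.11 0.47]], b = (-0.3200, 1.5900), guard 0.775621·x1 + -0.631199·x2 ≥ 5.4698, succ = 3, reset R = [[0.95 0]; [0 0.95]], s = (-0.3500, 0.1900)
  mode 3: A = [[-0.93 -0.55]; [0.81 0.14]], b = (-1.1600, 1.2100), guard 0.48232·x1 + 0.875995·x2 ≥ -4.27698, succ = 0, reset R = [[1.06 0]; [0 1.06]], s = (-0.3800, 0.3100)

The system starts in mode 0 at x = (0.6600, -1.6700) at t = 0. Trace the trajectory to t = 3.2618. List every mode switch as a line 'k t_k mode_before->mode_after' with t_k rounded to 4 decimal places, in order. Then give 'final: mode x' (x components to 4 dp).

1 1.2601 0->3
2 2.4952 3->0
3 2.7500 0->3
final: 3 0.8969 -5.9871

Mode 0: guard c·x = 7.3623 hit at Δt = 1.2601 (t = 1.2601), x⁻ = (-1.2373, -7.2767) → reset → x⁺ = (-1.2117, -6.2452), jump to mode 3
Mode 3: guard c·x = -4.2770 hit at Δt = 1.2351 (t = 2.4952), x⁻ = (1.1987, -5.5424) → reset → x⁺ = (0.8906, -5.5649), jump to mode 0
Mode 0: guard c·x = 7.3623 hit at Δt = 0.2548 (t = 2.7500), x⁻ = (0.1546, -7.4122) → reset → x⁺ = (-0.0286, -6.3604), jump to mode 3
Mode 3: flow for 0.5118 to horizon, guard not reached → x = (0.8969, -5.9871)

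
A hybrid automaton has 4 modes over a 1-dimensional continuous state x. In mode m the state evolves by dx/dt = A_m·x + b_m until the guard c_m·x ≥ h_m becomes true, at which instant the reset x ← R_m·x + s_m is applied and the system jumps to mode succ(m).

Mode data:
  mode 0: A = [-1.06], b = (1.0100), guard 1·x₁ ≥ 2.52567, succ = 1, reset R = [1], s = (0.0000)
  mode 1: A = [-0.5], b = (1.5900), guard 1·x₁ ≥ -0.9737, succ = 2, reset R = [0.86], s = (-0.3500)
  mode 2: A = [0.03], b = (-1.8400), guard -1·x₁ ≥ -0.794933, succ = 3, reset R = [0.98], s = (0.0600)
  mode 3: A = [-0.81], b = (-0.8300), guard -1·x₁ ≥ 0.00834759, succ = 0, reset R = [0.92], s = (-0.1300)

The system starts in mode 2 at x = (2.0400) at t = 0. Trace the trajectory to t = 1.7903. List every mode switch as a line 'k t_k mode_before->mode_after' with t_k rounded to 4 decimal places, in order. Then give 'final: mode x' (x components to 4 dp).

Mode 2: guard c·x = -0.7949 hit at Δt = 0.6927 (t = 0.6927), x⁻ = (0.7949) → reset → x⁺ = (0.8390), jump to mode 3
Mode 3: guard c·x = 0.0083 hit at Δt = 0.7486 (t = 1.4413), x⁻ = (-0.0083) → reset → x⁺ = (-0.1377), jump to mode 0
Mode 0: flow for 0.3490 to horizon, guard not reached → x = (0.1995)

1 0.6927 2->3
2 1.4413 3->0
final: 0 0.1995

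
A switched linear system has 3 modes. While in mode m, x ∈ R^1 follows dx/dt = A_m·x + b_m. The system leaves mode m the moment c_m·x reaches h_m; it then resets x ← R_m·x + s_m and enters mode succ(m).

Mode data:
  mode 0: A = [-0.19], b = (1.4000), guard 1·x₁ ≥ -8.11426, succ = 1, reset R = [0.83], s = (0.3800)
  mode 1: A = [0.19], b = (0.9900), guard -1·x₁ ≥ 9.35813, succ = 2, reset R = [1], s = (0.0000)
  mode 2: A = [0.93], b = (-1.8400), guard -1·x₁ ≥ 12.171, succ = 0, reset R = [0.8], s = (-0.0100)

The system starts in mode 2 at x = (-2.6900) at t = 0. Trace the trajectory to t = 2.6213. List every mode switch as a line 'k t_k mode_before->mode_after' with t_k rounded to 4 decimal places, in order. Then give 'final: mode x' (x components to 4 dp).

Mode 2: guard c·x = 12.1710 hit at Δt = 1.1923 (t = 1.1923), x⁻ = (-12.1710) → reset → x⁺ = (-9.7468), jump to mode 0
Mode 0: guard c·x = -8.1143 hit at Δt = 0.5276 (t = 1.7199), x⁻ = (-8.1143) → reset → x⁺ = (-6.3548), jump to mode 1
Mode 1: flow for 0.9014 to horizon, guard not reached → x = (-6.5686)

1 1.1923 2->0
2 1.7199 0->1
final: 1 -6.5686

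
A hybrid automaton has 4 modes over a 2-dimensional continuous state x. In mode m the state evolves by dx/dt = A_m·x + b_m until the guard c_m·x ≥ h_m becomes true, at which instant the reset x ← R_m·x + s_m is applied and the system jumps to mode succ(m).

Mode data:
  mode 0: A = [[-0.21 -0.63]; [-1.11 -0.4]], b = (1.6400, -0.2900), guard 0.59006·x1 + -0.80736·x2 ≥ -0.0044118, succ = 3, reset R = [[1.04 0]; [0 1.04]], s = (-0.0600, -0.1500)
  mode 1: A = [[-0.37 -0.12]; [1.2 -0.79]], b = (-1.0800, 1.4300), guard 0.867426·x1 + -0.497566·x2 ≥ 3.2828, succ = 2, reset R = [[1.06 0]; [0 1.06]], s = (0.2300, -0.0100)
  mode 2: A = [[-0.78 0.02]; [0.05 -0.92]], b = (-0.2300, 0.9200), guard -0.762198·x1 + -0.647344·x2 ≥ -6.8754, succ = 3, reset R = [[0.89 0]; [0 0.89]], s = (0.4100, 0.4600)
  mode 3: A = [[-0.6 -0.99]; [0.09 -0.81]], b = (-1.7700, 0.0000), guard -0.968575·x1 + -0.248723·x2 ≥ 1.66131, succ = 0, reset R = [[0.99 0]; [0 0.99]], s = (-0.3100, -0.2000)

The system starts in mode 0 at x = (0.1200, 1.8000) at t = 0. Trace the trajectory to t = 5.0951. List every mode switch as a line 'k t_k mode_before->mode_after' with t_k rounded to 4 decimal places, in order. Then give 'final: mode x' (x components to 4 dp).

1 0.9332 0->3
2 2.5253 3->0
3 4.1863 0->3
final: 3 -1.0939 0.0614

Mode 0: guard c·x = -0.0044 hit at Δt = 0.9332 (t = 0.9332), x⁻ = (0.8394, 0.6189) → reset → x⁺ = (0.8129, 0.4937), jump to mode 3
Mode 3: guard c·x = 1.6613 hit at Δt = 1.5921 (t = 2.5253), x⁻ = (-1.7301, 0.0580) → reset → x⁺ = (-2.0228, -0.1426), jump to mode 0
Mode 0: guard c·x = -0.0044 hit at Δt = 1.6610 (t = 4.1863), x⁻ = (0.4404, 0.3273) → reset → x⁺ = (0.3980, 0.1904), jump to mode 3
Mode 3: flow for 0.9088 to horizon, guard not reached → x = (-1.0939, 0.0614)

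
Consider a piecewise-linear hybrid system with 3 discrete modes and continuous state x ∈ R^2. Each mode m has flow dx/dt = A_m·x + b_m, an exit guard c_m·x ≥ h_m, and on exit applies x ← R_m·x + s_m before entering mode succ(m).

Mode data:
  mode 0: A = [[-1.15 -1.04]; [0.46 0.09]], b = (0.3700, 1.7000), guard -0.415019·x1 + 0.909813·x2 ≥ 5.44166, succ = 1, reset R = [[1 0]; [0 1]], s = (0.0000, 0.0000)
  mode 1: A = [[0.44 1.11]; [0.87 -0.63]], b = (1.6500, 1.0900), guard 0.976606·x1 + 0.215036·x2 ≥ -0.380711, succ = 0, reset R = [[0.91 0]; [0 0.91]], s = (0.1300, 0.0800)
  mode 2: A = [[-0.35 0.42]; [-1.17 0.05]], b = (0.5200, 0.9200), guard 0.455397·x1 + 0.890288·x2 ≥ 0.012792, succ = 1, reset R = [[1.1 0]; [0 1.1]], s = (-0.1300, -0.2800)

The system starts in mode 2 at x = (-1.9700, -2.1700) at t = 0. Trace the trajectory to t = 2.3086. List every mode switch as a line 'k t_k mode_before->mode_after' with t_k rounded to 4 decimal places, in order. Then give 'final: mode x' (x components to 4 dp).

1 0.9908 2->1
2 1.5736 1->0
final: 0 -0.5325 1.6478

Mode 2: guard c·x = 0.0128 hit at Δt = 0.9908 (t = 0.9908), x⁻ = (-1.1788, 0.6173) → reset → x⁺ = (-1.4266, 0.3991), jump to mode 1
Mode 1: guard c·x = -0.3807 hit at Δt = 0.5828 (t = 1.5736), x⁻ = (-0.4795, 0.4071) → reset → x⁺ = (-0.3063, 0.4505), jump to mode 0
Mode 0: flow for 0.7350 to horizon, guard not reached → x = (-0.5325, 1.6478)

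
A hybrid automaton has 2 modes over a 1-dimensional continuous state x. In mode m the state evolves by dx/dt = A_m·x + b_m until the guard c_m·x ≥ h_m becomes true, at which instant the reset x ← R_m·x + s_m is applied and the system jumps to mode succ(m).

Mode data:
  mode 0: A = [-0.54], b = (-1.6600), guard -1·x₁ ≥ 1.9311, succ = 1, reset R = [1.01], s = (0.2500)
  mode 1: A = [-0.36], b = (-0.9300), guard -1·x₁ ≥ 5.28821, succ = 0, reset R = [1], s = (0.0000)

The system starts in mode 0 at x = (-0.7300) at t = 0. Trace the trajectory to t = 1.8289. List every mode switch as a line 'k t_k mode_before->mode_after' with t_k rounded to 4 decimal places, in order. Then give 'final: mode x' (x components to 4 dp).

Mode 0: guard c·x = 1.9311 hit at Δt = 1.3301 (t = 1.3301), x⁻ = (-1.9311) → reset → x⁺ = (-1.7004), jump to mode 1
Mode 1: flow for 0.4988 to horizon, guard not reached → x = (-1.8455)

1 1.3301 0->1
final: 1 -1.8455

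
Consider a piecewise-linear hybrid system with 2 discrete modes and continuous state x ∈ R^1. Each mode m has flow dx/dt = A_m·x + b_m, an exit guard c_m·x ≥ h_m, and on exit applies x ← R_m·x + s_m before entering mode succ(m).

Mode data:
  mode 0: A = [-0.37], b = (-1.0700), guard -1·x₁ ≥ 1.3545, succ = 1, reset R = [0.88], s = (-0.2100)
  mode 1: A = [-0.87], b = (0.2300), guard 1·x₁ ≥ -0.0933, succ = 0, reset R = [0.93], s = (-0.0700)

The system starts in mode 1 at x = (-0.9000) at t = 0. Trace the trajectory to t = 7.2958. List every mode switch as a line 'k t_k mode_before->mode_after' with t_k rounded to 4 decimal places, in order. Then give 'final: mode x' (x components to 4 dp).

1 1.3567 1->0
2 2.9137 0->1
3 4.6824 1->0
4 6.2394 0->1
final: 1 -0.4003

Mode 1: guard c·x = -0.0933 hit at Δt = 1.3567 (t = 1.3567), x⁻ = (-0.0933) → reset → x⁺ = (-0.1568), jump to mode 0
Mode 0: guard c·x = 1.3545 hit at Δt = 1.5570 (t = 2.9137), x⁻ = (-1.3545) → reset → x⁺ = (-1.4020), jump to mode 1
Mode 1: guard c·x = -0.0933 hit at Δt = 1.7687 (t = 4.6824), x⁻ = (-0.0933) → reset → x⁺ = (-0.1568), jump to mode 0
Mode 0: guard c·x = 1.3545 hit at Δt = 1.5570 (t = 6.2394), x⁻ = (-1.3545) → reset → x⁺ = (-1.4020), jump to mode 1
Mode 1: flow for 1.0564 to horizon, guard not reached → x = (-0.4003)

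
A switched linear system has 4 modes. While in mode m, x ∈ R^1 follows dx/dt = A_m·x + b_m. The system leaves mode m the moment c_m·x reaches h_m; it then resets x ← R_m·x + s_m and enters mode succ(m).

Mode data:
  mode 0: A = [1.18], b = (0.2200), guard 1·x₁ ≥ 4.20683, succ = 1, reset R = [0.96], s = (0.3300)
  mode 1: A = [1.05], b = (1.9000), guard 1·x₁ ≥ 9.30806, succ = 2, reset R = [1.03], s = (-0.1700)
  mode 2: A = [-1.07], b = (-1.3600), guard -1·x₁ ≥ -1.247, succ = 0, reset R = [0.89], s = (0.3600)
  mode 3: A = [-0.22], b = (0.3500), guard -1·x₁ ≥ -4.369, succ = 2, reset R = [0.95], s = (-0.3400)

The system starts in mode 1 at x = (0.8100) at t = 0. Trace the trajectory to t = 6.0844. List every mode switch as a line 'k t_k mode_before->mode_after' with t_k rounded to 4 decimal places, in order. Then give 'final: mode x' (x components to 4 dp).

1 1.3767 1->2
2 2.7278 2->0
3 3.5545 0->1
4 4.1140 1->2
5 5.4651 2->0
final: 0 3.2529

Mode 1: guard c·x = 9.3081 hit at Δt = 1.3767 (t = 1.3767), x⁻ = (9.3081) → reset → x⁺ = (9.4173), jump to mode 2
Mode 2: guard c·x = -1.2470 hit at Δt = 1.3511 (t = 2.7278), x⁻ = (1.2470) → reset → x⁺ = (1.4698), jump to mode 0
Mode 0: guard c·x = 4.2068 hit at Δt = 0.8267 (t = 3.5545), x⁻ = (4.2068) → reset → x⁺ = (4.3686), jump to mode 1
Mode 1: guard c·x = 9.3081 hit at Δt = 0.5595 (t = 4.1140), x⁻ = (9.3081) → reset → x⁺ = (9.4173), jump to mode 2
Mode 2: guard c·x = -1.2470 hit at Δt = 1.3511 (t = 5.4651), x⁻ = (1.2470) → reset → x⁺ = (1.4698), jump to mode 0
Mode 0: flow for 0.6193 to horizon, guard not reached → x = (3.2529)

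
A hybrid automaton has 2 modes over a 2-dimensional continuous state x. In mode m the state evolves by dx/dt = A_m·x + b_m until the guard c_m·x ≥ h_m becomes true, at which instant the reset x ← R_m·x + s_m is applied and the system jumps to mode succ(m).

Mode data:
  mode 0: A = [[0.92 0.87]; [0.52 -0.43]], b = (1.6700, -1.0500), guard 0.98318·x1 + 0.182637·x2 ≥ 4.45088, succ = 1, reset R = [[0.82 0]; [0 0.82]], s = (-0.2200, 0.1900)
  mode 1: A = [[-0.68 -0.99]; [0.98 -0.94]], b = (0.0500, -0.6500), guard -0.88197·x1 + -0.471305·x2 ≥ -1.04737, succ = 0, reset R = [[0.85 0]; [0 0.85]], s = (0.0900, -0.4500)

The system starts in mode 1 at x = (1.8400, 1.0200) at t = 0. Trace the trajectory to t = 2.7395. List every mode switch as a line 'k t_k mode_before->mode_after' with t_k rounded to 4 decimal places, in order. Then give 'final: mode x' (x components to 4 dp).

Mode 1: guard c·x = -1.0474 hit at Δt = 0.6214 (t = 0.6214), x⁻ = (0.7527, 0.8137) → reset → x⁺ = (0.7298, 0.2417), jump to mode 0
Mode 0: guard c·x = 4.4509 hit at Δt = 0.9501 (t = 1.5715), x⁻ = (4.4647, 0.3354) → reset → x⁺ = (3.4411, 0.4650), jump to mode 1
Mode 1: flow for 1.1680 to horizon, guard not reached → x = (0.8047, 0.9041)

1 0.6214 1->0
2 1.5715 0->1
final: 1 0.8047 0.9041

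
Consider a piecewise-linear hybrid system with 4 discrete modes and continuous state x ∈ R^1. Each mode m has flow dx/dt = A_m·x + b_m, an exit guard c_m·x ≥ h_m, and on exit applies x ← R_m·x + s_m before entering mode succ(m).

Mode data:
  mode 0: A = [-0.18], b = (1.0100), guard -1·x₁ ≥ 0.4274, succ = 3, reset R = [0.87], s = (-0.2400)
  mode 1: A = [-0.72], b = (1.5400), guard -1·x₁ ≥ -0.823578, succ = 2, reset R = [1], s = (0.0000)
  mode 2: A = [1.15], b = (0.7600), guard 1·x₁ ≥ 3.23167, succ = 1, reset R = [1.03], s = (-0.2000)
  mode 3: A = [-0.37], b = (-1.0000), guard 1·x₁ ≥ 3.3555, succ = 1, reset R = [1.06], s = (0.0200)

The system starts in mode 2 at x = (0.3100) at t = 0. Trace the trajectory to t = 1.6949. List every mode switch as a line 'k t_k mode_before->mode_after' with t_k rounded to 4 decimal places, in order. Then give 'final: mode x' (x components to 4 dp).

Mode 2: guard c·x = 3.2317 hit at Δt = 1.2075 (t = 1.2075), x⁻ = (3.2317) → reset → x⁺ = (3.1286), jump to mode 1
Mode 1: flow for 0.4874 to horizon, guard not reached → x = (2.8357)

1 1.2075 2->1
final: 1 2.8357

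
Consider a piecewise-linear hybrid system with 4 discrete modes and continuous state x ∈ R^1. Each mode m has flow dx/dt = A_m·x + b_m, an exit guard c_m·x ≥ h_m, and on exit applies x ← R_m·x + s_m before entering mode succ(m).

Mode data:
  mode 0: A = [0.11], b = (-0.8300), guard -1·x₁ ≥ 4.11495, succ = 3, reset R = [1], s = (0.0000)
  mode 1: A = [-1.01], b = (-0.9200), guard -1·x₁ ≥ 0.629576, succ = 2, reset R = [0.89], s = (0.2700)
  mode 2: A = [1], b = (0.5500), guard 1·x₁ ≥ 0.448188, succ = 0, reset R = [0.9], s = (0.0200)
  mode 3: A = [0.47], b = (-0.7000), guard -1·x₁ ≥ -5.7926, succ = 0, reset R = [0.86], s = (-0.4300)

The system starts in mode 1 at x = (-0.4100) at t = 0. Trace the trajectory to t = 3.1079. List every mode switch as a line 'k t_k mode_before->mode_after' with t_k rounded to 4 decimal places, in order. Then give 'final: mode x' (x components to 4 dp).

1 0.5712 1->2
2 1.9177 2->0
final: 0 -0.5729

Mode 1: guard c·x = 0.6296 hit at Δt = 0.5712 (t = 0.5712), x⁻ = (-0.6296) → reset → x⁺ = (-0.2903), jump to mode 2
Mode 2: guard c·x = 0.4482 hit at Δt = 1.3465 (t = 1.9177), x⁻ = (0.4482) → reset → x⁺ = (0.4234), jump to mode 0
Mode 0: flow for 1.1902 to horizon, guard not reached → x = (-0.5729)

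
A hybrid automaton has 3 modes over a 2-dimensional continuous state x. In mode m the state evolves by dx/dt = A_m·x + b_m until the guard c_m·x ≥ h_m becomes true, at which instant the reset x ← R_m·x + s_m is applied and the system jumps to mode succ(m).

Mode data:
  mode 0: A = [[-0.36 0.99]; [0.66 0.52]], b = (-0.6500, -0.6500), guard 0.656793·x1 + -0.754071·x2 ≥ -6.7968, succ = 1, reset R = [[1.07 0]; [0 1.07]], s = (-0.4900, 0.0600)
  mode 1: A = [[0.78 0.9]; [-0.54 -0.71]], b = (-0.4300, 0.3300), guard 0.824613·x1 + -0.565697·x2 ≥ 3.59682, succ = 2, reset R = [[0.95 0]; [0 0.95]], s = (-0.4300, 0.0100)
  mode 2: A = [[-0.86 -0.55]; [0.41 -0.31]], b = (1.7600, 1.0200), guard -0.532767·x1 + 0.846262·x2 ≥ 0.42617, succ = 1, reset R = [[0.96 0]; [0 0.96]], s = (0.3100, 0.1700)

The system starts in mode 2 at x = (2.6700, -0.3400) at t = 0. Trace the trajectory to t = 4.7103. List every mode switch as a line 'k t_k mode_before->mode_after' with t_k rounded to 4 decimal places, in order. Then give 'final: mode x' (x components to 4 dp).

Mode 2: guard c·x = 0.4262 hit at Δt = 1.1739 (t = 1.1739), x⁻ = (1.8925, 1.6950) → reset → x⁺ = (2.1268, 1.7972), jump to mode 1
Mode 1: guard c·x = 3.5968 hit at Δt = 0.7776 (t = 1.9515), x⁻ = (4.4591, 0.1418) → reset → x⁺ = (3.8061, 0.1447), jump to mode 2
Mode 2: guard c·x = 0.4262 hit at Δt = 0.9612 (t = 2.9127), x⁻ = (2.3549, 1.9861) → reset → x⁺ = (2.5707, 2.0767), jump to mode 1
Mode 1: guard c·x = 3.5968 hit at Δt = 0.6021 (t = 3.5148), x⁻ = (4.7282, 0.5340) → reset → x⁺ = (4.0618, 0.5173), jump to mode 2
Mode 2: guard c·x = 0.4262 hit at Δt = 0.8251 (t = 4.3399), x⁻ = (2.5555, 2.1124) → reset → x⁺ = (2.7633, 2.1979), jump to mode 1
Mode 1: flow for 0.3704 to horizon, guard not reached → x = (4.1675, 1.1833)

1 1.1739 2->1
2 1.9515 1->2
3 2.9127 2->1
4 3.5148 1->2
5 4.3399 2->1
final: 1 4.1675 1.1833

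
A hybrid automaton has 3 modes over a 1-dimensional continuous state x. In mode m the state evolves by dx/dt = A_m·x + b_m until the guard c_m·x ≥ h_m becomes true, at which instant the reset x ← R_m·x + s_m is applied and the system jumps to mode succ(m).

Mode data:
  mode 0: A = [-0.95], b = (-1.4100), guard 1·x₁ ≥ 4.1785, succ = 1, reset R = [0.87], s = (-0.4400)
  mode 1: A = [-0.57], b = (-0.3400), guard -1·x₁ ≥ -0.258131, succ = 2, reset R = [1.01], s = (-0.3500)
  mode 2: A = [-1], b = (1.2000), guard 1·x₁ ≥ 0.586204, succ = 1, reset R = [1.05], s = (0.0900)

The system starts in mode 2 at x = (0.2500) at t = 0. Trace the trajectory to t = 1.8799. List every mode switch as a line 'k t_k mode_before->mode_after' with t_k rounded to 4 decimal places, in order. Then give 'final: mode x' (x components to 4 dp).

1 0.4368 2->1
2 1.1754 1->2
final: 2 0.5626

Mode 2: guard c·x = 0.5862 hit at Δt = 0.4368 (t = 0.4368), x⁻ = (0.5862) → reset → x⁺ = (0.7055), jump to mode 1
Mode 1: guard c·x = -0.2581 hit at Δt = 0.7386 (t = 1.1754), x⁻ = (0.2581) → reset → x⁺ = (-0.0893), jump to mode 2
Mode 2: flow for 0.7045 to horizon, guard not reached → x = (0.5626)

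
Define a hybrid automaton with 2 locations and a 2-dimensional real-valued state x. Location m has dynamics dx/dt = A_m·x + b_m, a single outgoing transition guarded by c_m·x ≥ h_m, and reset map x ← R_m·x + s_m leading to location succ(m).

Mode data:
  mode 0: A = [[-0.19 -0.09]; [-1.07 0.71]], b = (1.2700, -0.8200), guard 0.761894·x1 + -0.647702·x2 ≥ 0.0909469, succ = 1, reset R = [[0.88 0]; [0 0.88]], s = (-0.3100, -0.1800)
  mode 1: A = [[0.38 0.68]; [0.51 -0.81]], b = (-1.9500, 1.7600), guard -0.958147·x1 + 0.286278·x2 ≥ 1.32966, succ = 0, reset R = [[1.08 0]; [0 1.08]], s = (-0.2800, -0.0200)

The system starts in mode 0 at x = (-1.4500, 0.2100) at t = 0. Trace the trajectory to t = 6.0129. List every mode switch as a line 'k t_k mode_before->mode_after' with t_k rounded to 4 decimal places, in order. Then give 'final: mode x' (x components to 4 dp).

1 1.3579 0->1
2 1.9845 1->0
3 4.8219 0->1
final: 1 0.4673 2.0915

Mode 0: guard c·x = 0.0909 hit at Δt = 1.3579 (t = 1.3579), x⁻ = (0.3510, 0.2725) → reset → x⁺ = (-0.0011, 0.0598), jump to mode 1
Mode 1: guard c·x = 1.3297 hit at Δt = 0.6266 (t = 1.9845), x⁻ = (-1.1660, 0.7421) → reset → x⁺ = (-1.5393, 0.7815), jump to mode 0
Mode 0: guard c·x = 0.0909 hit at Δt = 2.8374 (t = 4.8219), x⁻ = (1.5221, 1.6501) → reset → x⁺ = (1.0295, 1.2720), jump to mode 1
Mode 1: flow for 1.1910 to horizon, guard not reached → x = (0.4673, 2.0915)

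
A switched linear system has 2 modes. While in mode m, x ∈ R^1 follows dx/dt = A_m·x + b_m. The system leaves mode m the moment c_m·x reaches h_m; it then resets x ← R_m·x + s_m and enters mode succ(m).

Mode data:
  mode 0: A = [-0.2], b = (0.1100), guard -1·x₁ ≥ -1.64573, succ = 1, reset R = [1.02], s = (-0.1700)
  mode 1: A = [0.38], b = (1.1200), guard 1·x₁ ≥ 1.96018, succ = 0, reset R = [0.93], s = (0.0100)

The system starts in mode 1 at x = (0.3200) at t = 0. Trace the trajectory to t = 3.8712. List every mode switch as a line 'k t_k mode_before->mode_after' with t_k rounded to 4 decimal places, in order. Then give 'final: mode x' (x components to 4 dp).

Mode 1: guard c·x = 1.9602 hit at Δt = 1.0705 (t = 1.0705), x⁻ = (1.9602) → reset → x⁺ = (1.8330), jump to mode 0
Mode 0: guard c·x = -1.6457 hit at Δt = 0.7888 (t = 1.8593), x⁻ = (1.6457) → reset → x⁺ = (1.5086), jump to mode 1
Mode 1: guard c·x = 1.9602 hit at Δt = 0.2540 (t = 2.1133), x⁻ = (1.9602) → reset → x⁺ = (1.8330), jump to mode 0
Mode 0: guard c·x = -1.6457 hit at Δt = 0.7888 (t = 2.9020), x⁻ = (1.6457) → reset → x⁺ = (1.5086), jump to mode 1
Mode 1: guard c·x = 1.9602 hit at Δt = 0.2540 (t = 3.1560), x⁻ = (1.9602) → reset → x⁺ = (1.8330), jump to mode 0
Mode 0: flow for 0.7152 to horizon, guard not reached → x = (1.6620)

1 1.0705 1->0
2 1.8593 0->1
3 2.1133 1->0
4 2.9020 0->1
5 3.1560 1->0
final: 0 1.6620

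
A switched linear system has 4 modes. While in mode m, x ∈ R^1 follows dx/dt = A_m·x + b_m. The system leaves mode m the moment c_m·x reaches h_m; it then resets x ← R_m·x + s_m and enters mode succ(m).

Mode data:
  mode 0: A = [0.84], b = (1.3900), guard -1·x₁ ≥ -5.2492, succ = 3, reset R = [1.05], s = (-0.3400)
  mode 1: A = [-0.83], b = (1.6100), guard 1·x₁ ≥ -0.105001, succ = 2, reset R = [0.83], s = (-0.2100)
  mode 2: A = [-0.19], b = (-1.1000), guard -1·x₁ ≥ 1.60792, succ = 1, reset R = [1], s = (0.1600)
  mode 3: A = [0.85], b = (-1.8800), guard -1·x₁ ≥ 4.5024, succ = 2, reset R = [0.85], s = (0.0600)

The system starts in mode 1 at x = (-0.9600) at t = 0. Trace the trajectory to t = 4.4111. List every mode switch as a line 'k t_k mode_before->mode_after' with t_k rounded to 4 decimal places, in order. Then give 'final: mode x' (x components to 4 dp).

Mode 1: guard c·x = -0.1050 hit at Δt = 0.4209 (t = 0.4209), x⁻ = (-0.1050) → reset → x⁺ = (-0.2972), jump to mode 2
Mode 2: guard c·x = 1.6079 hit at Δt = 1.4351 (t = 1.8560), x⁻ = (-1.6079) → reset → x⁺ = (-1.4479), jump to mode 1
Mode 1: guard c·x = -0.1050 hit at Δt = 0.6083 (t = 2.4643), x⁻ = (-0.1050) → reset → x⁺ = (-0.2972), jump to mode 2
Mode 2: guard c·x = 1.6079 hit at Δt = 1.4351 (t = 3.8994), x⁻ = (-1.6079) → reset → x⁺ = (-1.4479), jump to mode 1
Mode 1: flow for 0.5117 to horizon, guard not reached → x = (-0.2756)

1 0.4209 1->2
2 1.8560 2->1
3 2.4643 1->2
4 3.8994 2->1
final: 1 -0.2756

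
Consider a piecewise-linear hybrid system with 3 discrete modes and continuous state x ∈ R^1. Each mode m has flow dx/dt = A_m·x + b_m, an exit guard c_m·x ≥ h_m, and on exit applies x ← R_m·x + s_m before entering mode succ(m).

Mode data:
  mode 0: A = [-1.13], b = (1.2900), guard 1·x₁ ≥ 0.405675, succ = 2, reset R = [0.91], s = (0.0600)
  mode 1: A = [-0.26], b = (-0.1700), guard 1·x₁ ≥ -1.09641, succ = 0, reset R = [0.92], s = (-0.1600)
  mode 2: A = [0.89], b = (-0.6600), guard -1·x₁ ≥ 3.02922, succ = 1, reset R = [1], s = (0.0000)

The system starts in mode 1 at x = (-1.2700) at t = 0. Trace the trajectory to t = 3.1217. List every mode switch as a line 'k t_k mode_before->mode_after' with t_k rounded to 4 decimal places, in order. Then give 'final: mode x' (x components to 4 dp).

1 1.2727 1->0
2 2.2851 0->2
final: 2 0.0838

Mode 1: guard c·x = -1.0964 hit at Δt = 1.2727 (t = 1.2727), x⁻ = (-1.0964) → reset → x⁺ = (-1.1687), jump to mode 0
Mode 0: guard c·x = 0.4057 hit at Δt = 1.0124 (t = 2.2851), x⁻ = (0.4057) → reset → x⁺ = (0.4292), jump to mode 2
Mode 2: flow for 0.8366 to horizon, guard not reached → x = (0.0838)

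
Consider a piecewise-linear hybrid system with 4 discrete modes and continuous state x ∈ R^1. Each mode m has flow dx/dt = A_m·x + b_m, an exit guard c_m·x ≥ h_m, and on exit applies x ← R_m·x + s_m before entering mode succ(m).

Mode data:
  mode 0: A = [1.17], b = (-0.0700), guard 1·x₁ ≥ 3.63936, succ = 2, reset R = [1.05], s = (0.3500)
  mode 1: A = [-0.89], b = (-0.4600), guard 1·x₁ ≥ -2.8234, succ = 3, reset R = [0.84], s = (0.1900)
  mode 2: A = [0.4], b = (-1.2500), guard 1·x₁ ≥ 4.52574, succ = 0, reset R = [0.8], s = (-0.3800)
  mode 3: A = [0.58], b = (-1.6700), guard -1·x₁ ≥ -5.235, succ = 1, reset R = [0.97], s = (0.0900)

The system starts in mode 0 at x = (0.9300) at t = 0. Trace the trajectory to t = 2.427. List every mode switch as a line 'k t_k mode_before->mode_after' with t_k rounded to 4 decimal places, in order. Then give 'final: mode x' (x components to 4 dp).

Mode 0: guard c·x = 3.6394 hit at Δt = 1.2088 (t = 1.2088), x⁻ = (3.6394) → reset → x⁺ = (4.1713), jump to mode 2
Mode 2: guard c·x = 4.5257 hit at Δt = 0.7293 (t = 1.9381), x⁻ = (4.5257) → reset → x⁺ = (3.2406), jump to mode 0
Mode 0: guard c·x = 3.6394 hit at Δt = 0.1009 (t = 2.0390), x⁻ = (3.6394) → reset → x⁺ = (4.1713), jump to mode 2
Mode 2: flow for 0.3880 to horizon, guard not reached → x = (4.3470)

1 1.2088 0->2
2 1.9381 2->0
3 2.0390 0->2
final: 2 4.3470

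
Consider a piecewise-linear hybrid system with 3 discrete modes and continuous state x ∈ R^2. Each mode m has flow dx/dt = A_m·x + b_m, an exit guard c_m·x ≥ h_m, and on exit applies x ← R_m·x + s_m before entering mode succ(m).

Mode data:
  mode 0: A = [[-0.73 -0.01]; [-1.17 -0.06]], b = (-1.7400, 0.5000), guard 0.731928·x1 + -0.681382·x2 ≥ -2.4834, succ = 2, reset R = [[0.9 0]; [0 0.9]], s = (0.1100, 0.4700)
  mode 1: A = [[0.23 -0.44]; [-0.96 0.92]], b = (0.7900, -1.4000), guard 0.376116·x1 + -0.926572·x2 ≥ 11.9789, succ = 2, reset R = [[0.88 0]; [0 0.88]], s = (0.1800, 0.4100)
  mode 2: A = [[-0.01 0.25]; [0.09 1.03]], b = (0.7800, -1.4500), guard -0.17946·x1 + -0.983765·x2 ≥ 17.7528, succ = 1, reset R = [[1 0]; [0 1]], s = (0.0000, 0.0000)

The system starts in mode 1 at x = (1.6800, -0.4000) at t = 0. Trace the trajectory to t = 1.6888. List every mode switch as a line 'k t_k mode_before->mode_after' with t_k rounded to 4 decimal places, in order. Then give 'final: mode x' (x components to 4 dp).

1 1.2212 1->2
final: 2 4.2543 -15.0086

Mode 1: guard c·x = 11.9789 hit at Δt = 1.2212 (t = 1.2212), x⁻ = (5.7959, -10.5755) → reset → x⁺ = (5.2804, -8.8964), jump to mode 2
Mode 2: flow for 0.4676 to horizon, guard not reached → x = (4.2543, -15.0086)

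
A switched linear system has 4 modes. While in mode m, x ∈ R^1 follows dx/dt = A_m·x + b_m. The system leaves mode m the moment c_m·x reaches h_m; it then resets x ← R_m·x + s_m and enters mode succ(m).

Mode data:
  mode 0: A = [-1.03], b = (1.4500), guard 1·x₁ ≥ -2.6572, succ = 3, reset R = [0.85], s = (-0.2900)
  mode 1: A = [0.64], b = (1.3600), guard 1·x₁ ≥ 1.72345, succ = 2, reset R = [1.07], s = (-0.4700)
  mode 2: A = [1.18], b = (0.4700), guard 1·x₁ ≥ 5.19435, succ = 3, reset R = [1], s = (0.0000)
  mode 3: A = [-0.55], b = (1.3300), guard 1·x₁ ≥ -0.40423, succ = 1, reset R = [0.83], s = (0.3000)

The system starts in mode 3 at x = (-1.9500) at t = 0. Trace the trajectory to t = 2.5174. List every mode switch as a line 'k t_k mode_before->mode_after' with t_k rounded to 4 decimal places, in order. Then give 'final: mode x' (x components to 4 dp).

1 0.7941 3->1
2 1.7484 1->2
final: 2 3.9936

Mode 3: guard c·x = -0.4042 hit at Δt = 0.7941 (t = 0.7941), x⁻ = (-0.4042) → reset → x⁺ = (-0.0355), jump to mode 1
Mode 1: guard c·x = 1.7234 hit at Δt = 0.9543 (t = 1.7484), x⁻ = (1.7234) → reset → x⁺ = (1.3741), jump to mode 2
Mode 2: flow for 0.7690 to horizon, guard not reached → x = (3.9936)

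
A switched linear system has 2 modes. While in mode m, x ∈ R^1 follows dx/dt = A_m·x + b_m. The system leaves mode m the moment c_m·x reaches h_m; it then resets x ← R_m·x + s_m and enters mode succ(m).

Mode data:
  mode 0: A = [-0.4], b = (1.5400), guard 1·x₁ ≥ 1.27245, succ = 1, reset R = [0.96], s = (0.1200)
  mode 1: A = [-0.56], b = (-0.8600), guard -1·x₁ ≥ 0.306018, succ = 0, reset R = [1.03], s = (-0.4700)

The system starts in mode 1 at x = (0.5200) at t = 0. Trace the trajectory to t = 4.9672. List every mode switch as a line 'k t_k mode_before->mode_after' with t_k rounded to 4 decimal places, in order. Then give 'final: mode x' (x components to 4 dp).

Mode 1: guard c·x = 0.3060 hit at Δt = 0.9176 (t = 0.9176), x⁻ = (-0.3060) → reset → x⁺ = (-0.7852), jump to mode 0
Mode 0: guard c·x = 1.2725 hit at Δt = 1.4671 (t = 2.3847), x⁻ = (1.2724) → reset → x⁺ = (1.3416), jump to mode 1
Mode 1: guard c·x = 0.3060 hit at Δt = 1.5180 (t = 3.9027), x⁻ = (-0.3060) → reset → x⁺ = (-0.7852), jump to mode 0
Mode 0: flow for 1.0645 to horizon, guard not reached → x = (0.8221)

1 0.9176 1->0
2 2.3847 0->1
3 3.9027 1->0
final: 0 0.8221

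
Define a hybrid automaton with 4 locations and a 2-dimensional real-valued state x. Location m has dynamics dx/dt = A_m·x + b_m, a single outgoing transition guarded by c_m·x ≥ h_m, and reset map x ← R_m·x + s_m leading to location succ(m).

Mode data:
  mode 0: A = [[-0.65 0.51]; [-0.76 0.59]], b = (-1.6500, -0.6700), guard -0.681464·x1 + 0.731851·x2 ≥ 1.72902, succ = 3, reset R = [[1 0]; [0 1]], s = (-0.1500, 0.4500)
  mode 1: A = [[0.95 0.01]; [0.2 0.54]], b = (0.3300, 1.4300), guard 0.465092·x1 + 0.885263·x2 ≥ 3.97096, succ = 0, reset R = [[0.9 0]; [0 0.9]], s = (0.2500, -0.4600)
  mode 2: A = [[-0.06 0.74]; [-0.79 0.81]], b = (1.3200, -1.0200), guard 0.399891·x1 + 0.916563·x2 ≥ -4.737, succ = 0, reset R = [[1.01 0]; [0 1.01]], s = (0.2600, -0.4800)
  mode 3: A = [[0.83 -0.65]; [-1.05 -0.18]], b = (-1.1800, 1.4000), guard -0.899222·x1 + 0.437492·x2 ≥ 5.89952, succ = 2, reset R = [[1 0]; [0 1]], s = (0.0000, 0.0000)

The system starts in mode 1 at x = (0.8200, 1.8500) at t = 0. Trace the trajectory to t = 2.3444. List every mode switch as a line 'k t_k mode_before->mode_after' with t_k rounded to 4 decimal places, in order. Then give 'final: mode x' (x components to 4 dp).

1 0.5645 1->0
2 1.7520 0->3
final: 3 -1.9542 4.2090

Mode 1: guard c·x = 3.9710 hit at Δt = 0.5645 (t = 0.5645), x⁻ = (1.6678, 3.6094) → reset → x⁺ = (1.7510, 2.7885), jump to mode 0
Mode 0: guard c·x = 1.7290 hit at Δt = 1.1875 (t = 1.7520), x⁻ = (0.6167, 2.9368) → reset → x⁺ = (0.4667, 3.3868), jump to mode 3
Mode 3: flow for 0.5924 to horizon, guard not reached → x = (-1.9542, 4.2090)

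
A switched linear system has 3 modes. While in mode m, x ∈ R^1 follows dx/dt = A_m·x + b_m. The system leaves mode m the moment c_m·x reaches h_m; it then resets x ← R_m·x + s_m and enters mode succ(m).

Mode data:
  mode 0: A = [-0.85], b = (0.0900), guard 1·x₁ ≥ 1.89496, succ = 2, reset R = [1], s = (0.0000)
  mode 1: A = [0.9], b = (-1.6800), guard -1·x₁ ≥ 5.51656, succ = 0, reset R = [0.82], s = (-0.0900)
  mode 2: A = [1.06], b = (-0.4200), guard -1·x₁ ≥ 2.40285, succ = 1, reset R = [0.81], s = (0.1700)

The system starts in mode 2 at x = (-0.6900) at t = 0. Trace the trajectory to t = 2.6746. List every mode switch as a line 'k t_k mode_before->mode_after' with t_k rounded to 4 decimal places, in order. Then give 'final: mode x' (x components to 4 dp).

1 0.8930 2->1
2 1.6779 1->0
final: 0 -1.9170

Mode 2: guard c·x = 2.4028 hit at Δt = 0.8930 (t = 0.8930), x⁻ = (-2.4028) → reset → x⁺ = (-1.7763), jump to mode 1
Mode 1: guard c·x = 5.5166 hit at Δt = 0.7849 (t = 1.6779), x⁻ = (-5.5166) → reset → x⁺ = (-4.6136), jump to mode 0
Mode 0: flow for 0.9967 to horizon, guard not reached → x = (-1.9170)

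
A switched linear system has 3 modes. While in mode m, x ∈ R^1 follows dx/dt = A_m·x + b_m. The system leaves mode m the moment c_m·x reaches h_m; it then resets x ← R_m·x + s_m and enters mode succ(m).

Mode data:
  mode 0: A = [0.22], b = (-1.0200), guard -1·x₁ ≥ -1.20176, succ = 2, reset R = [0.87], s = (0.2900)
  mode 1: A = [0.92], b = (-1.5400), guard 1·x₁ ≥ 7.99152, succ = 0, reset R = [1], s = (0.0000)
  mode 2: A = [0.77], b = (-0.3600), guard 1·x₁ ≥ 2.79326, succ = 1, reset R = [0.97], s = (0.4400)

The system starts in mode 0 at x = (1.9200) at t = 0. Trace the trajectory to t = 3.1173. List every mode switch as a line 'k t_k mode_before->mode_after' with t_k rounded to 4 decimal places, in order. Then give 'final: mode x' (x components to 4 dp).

Mode 0: guard c·x = -1.2018 hit at Δt = 1.0664 (t = 1.0664), x⁻ = (1.2018) → reset → x⁺ = (1.3355), jump to mode 2
Mode 2: guard c·x = 2.7933 hit at Δt = 1.2800 (t = 2.3464), x⁻ = (2.7933) → reset → x⁺ = (3.1495), jump to mode 1
Mode 1: flow for 0.7709 to horizon, guard not reached → x = (4.6729)

1 1.0664 0->2
2 2.3464 2->1
final: 1 4.6729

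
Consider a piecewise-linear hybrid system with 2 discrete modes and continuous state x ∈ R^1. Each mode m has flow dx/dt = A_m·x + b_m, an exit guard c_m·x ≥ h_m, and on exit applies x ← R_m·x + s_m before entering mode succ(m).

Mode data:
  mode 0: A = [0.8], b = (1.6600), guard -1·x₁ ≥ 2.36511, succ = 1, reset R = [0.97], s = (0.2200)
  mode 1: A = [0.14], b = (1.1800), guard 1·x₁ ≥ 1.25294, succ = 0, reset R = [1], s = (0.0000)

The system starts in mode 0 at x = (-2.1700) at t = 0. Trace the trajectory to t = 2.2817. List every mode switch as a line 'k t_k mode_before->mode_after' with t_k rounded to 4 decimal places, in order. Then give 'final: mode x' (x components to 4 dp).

Mode 0: guard c·x = 2.3651 hit at Δt = 1.3955 (t = 1.3955), x⁻ = (-2.3651) → reset → x⁺ = (-2.0742), jump to mode 1
Mode 1: flow for 0.8862 to horizon, guard not reached → x = (-1.2348)

1 1.3955 0->1
final: 1 -1.2348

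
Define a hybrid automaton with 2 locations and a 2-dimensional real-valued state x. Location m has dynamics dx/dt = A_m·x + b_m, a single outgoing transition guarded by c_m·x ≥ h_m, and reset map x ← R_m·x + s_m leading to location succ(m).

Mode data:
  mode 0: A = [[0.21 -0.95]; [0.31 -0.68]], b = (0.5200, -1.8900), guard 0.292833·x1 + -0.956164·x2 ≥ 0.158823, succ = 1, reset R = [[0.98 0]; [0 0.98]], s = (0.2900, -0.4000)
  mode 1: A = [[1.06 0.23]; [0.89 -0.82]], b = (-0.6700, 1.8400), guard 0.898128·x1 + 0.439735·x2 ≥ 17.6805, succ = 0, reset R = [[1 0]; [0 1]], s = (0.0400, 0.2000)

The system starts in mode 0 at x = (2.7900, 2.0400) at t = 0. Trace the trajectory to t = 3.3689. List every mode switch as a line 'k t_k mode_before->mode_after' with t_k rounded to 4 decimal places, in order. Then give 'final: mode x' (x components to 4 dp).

1 0.7117 0->1
2 2.2952 1->0
final: 0 11.7954 5.8905

Mode 0: guard c·x = 0.1588 hit at Δt = 0.7117 (t = 0.7117), x⁻ = (2.6828, 0.6555) → reset → x⁺ = (2.9191, 0.2424), jump to mode 1
Mode 1: guard c·x = 17.6805 hit at Δt = 1.5835 (t = 2.2952), x⁻ = (15.5240, 8.5004) → reset → x⁺ = (15.5640, 8.7004), jump to mode 0
Mode 0: flow for 1.0737 to horizon, guard not reached → x = (11.7954, 5.8905)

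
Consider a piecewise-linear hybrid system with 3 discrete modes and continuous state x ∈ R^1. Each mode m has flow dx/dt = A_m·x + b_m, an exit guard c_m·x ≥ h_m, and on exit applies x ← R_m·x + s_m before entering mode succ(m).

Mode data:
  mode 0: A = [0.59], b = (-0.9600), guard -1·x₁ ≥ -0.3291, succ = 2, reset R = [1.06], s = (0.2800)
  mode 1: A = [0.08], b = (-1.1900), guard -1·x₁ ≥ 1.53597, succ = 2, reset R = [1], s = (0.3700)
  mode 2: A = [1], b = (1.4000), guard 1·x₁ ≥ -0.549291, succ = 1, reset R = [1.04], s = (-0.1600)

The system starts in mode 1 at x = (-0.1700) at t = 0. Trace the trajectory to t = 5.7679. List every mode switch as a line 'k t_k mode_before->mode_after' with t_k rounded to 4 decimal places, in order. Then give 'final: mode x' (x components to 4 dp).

1 1.0863 1->2
2 2.3769 2->1
3 3.0054 1->2
4 4.2960 2->1
5 4.9245 1->2
final: 2 -0.8560

Mode 1: guard c·x = 1.5360 hit at Δt = 1.0863 (t = 1.0863), x⁻ = (-1.5360) → reset → x⁺ = (-1.1660), jump to mode 2
Mode 2: guard c·x = -0.5493 hit at Δt = 1.2906 (t = 2.3769), x⁻ = (-0.5493) → reset → x⁺ = (-0.7313), jump to mode 1
Mode 1: guard c·x = 1.5360 hit at Δt = 0.6285 (t = 3.0054), x⁻ = (-1.5360) → reset → x⁺ = (-1.1660), jump to mode 2
Mode 2: guard c·x = -0.5493 hit at Δt = 1.2906 (t = 4.2960), x⁻ = (-0.5493) → reset → x⁺ = (-0.7313), jump to mode 1
Mode 1: guard c·x = 1.5360 hit at Δt = 0.6285 (t = 4.9245), x⁻ = (-1.5360) → reset → x⁺ = (-1.1660), jump to mode 2
Mode 2: flow for 0.8434 to horizon, guard not reached → x = (-0.8560)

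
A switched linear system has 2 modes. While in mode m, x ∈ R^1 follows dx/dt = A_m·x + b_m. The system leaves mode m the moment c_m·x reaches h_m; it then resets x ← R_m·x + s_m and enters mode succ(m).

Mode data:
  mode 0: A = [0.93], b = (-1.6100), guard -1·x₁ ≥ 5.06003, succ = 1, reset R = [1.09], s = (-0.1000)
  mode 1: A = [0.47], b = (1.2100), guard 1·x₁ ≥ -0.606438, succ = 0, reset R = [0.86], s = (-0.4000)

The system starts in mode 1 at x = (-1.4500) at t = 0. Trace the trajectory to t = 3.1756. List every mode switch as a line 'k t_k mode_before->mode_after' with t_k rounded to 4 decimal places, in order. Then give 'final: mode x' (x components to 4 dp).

1 1.1909 1->0
2 2.2017 0->1
final: 1 -7.3807

Mode 1: guard c·x = -0.6064 hit at Δt = 1.1909 (t = 1.1909), x⁻ = (-0.6064) → reset → x⁺ = (-0.9215), jump to mode 0
Mode 0: guard c·x = 5.0600 hit at Δt = 1.0108 (t = 2.2017), x⁻ = (-5.0600) → reset → x⁺ = (-5.6154), jump to mode 1
Mode 1: flow for 0.9739 to horizon, guard not reached → x = (-7.3807)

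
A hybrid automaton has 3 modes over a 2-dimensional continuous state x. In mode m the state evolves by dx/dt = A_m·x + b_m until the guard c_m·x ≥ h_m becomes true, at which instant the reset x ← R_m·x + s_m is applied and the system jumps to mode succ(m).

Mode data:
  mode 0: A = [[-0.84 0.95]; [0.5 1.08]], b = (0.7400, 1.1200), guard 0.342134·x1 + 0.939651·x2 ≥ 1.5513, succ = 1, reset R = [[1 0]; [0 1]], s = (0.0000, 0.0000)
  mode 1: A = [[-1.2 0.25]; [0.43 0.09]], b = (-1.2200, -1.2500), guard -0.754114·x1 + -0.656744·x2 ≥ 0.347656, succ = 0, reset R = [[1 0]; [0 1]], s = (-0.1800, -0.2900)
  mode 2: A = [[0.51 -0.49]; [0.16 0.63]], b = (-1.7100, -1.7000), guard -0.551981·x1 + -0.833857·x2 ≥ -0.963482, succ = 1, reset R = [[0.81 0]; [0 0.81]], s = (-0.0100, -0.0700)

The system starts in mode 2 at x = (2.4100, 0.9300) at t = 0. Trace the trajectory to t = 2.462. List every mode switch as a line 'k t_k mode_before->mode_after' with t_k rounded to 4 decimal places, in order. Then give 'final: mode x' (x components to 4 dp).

Mode 2: guard c·x = -0.9635 hit at Δt = 0.8251 (t = 0.8251), x⁻ = (1.6254, 0.0795) → reset → x⁺ = (1.3066, -0.0056), jump to mode 1
Mode 1: guard c·x = 0.3477 hit at Δt = 0.6045 (t = 1.4296), x⁻ = (0.0739, -0.6143) → reset → x⁺ = (-0.1061, -0.9043), jump to mode 0
Mode 0: flow for 1.0324 to horizon, guard not reached → x = (-0.0729, -0.7305)

1 0.8251 2->1
2 1.4296 1->0
final: 0 -0.0729 -0.7305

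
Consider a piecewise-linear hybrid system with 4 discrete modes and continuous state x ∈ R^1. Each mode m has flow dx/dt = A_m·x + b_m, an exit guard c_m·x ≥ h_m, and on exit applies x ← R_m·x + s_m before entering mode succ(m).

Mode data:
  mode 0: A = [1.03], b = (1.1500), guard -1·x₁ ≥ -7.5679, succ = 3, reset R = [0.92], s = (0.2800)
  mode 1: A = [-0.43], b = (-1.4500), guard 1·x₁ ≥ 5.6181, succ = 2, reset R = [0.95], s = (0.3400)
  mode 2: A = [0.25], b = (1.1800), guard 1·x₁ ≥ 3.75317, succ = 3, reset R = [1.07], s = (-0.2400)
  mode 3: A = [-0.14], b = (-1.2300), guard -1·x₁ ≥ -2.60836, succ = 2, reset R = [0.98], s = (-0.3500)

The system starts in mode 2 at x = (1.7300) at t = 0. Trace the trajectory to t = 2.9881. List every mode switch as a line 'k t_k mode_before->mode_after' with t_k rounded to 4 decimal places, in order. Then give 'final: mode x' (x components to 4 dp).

Mode 2: guard c·x = 3.7532 hit at Δt = 1.0913 (t = 1.0913), x⁻ = (3.7532) → reset → x⁺ = (3.7759), jump to mode 3
Mode 3: guard c·x = -2.6084 hit at Δt = 0.6968 (t = 1.7881), x⁻ = (2.6084) → reset → x⁺ = (2.2062), jump to mode 2
Mode 2: guard c·x = 3.7532 hit at Δt = 0.8064 (t = 2.5945), x⁻ = (3.7532) → reset → x⁺ = (3.7759), jump to mode 3
Mode 3: flow for 0.3936 to horizon, guard not reached → x = (3.1024)

1 1.0913 2->3
2 1.7881 3->2
3 2.5945 2->3
final: 3 3.1024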